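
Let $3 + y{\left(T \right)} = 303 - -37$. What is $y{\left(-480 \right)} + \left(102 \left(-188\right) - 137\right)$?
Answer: $-18976$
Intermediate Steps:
$y{\left(T \right)} = 337$ ($y{\left(T \right)} = -3 + \left(303 - -37\right) = -3 + \left(303 + 37\right) = -3 + 340 = 337$)
$y{\left(-480 \right)} + \left(102 \left(-188\right) - 137\right) = 337 + \left(102 \left(-188\right) - 137\right) = 337 - 19313 = -18976$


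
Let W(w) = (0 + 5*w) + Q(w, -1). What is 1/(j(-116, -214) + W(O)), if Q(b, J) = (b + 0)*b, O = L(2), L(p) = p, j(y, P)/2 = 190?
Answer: 1/394 ≈ 0.0025381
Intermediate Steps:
j(y, P) = 380 (j(y, P) = 2*190 = 380)
O = 2
Q(b, J) = b**2 (Q(b, J) = b*b = b**2)
W(w) = w**2 + 5*w (W(w) = (0 + 5*w) + w**2 = 5*w + w**2 = w**2 + 5*w)
1/(j(-116, -214) + W(O)) = 1/(380 + 2*(5 + 2)) = 1/(380 + 2*7) = 1/(380 + 14) = 1/394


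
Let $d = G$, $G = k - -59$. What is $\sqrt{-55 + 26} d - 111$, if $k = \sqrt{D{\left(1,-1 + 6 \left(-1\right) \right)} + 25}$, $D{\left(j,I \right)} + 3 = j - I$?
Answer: $-111 + i \sqrt{29} \left(59 + \sqrt{30}\right) \approx -111.0 + 347.22 i$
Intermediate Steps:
$D{\left(j,I \right)} = -3 + j - I$ ($D{\left(j,I \right)} = -3 - \left(I - j\right) = -3 + j - I$)
$k = \sqrt{30}$ ($k = \sqrt{\left(-3 + 1 - \left(-1 + 6 \left(-1\right)\right)\right) + 25} = \sqrt{\left(-3 + 1 - \left(-1 - 6\right)\right) + 25} = \sqrt{\left(-3 + 1 - -7\right) + 25} = \sqrt{\left(-3 + 1 + 7\right) + 25} = \sqrt{5 + 25} = \sqrt{30} \approx 5.4772$)
$G = 59 + \sqrt{30}$ ($G = \sqrt{30} - -59 = \sqrt{30} + 59 = 59 + \sqrt{30} \approx 64.477$)
$d = 59 + \sqrt{30} \approx 64.477$
$\sqrt{-55 + 26} d - 111 = \sqrt{-55 + 26} \left(59 + \sqrt{30}\right) - 111 = \sqrt{-29} \left(59 + \sqrt{30}\right) - 111 = i \sqrt{29} \left(59 + \sqrt{30}\right) - 111 = -111 + i \sqrt{29} \left(59 + \sqrt{30}\right)$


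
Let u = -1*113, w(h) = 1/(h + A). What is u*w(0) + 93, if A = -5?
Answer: 578/5 ≈ 115.60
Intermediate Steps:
w(h) = 1/(-5 + h) (w(h) = 1/(h - 5) = 1/(-5 + h))
u = -113
u*w(0) + 93 = -113/(-5 + 0) + 93 = -113/(-5) + 93 = -113*(-1/5) + 93 = 113/5 + 93 = 578/5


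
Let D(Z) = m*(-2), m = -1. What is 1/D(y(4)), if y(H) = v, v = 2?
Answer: 1/2 ≈ 0.50000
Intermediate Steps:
y(H) = 2
D(Z) = 2 (D(Z) = -1*(-2) = 2)
1/D(y(4)) = 1/2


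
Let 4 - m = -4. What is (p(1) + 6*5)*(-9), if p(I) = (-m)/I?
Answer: -198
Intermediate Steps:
m = 8 (m = 4 - 1*(-4) = 4 + 4 = 8)
p(I) = -8/I (p(I) = (-1*8)/I = -8/I)
(p(1) + 6*5)*(-9) = (-8/1 + 6*5)*(-9) = (-8*1 + 30)*(-9) = (-8 + 30)*(-9) = 22*(-9) = -198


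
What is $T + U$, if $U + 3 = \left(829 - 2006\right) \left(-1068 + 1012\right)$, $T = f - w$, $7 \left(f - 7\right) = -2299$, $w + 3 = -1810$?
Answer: $\frac{471804}{7} \approx 67401.0$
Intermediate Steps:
$w = -1813$ ($w = -3 - 1810 = -1813$)
$f = - \frac{2250}{7}$ ($f = 7 + \frac{1}{7} \left(-2299\right) = 7 - \frac{2299}{7} = - \frac{2250}{7} \approx -321.43$)
$T = \frac{10441}{7}$ ($T = - \frac{2250}{7} - -1813 = - \frac{2250}{7} + 1813 = \frac{10441}{7} \approx 1491.6$)
$U = 65909$ ($U = -3 + \left(829 - 2006\right) \left(-1068 + 1012\right) = -3 - -65912 = -3 + 65912 = 65909$)
$T + U = \frac{10441}{7} + 65909 = \frac{471804}{7}$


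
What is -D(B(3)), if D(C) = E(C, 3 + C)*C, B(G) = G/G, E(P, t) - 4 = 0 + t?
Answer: -8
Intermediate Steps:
E(P, t) = 4 + t (E(P, t) = 4 + (0 + t) = 4 + t)
B(G) = 1
D(C) = C*(7 + C) (D(C) = (4 + (3 + C))*C = (7 + C)*C = C*(7 + C))
-D(B(3)) = -(7 + 1) = -8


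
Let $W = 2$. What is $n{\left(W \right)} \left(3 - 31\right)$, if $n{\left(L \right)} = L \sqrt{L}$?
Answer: $- 56 \sqrt{2} \approx -79.196$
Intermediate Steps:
$n{\left(L \right)} = L^{\frac{3}{2}}$
$n{\left(W \right)} \left(3 - 31\right) = 2^{\frac{3}{2}} \left(3 - 31\right) = 2 \sqrt{2} \left(-28\right) = - 56 \sqrt{2}$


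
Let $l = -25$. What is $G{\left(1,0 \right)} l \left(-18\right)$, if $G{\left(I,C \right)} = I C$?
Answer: $0$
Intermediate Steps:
$G{\left(I,C \right)} = C I$
$G{\left(1,0 \right)} l \left(-18\right) = 0 \cdot 1 \left(-25\right) \left(-18\right) = 0 \left(-25\right) \left(-18\right) = 0 \left(-18\right) = 0$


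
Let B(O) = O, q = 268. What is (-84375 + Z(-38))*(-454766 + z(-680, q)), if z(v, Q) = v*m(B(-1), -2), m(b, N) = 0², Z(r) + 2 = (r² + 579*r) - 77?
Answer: 47755887192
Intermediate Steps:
Z(r) = -79 + r² + 579*r (Z(r) = -2 + ((r² + 579*r) - 77) = -2 + (-77 + r² + 579*r) = -79 + r² + 579*r)
m(b, N) = 0
z(v, Q) = 0 (z(v, Q) = v*0 = 0)
(-84375 + Z(-38))*(-454766 + z(-680, q)) = (-84375 + (-79 + (-38)² + 579*(-38)))*(-454766 + 0) = (-84375 + (-79 + 1444 - 22002))*(-454766) = (-84375 - 20637)*(-454766) = -105012*(-454766) = 47755887192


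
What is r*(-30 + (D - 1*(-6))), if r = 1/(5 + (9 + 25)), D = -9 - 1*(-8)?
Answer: -25/39 ≈ -0.64103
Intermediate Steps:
D = -1 (D = -9 + 8 = -1)
r = 1/39 (r = 1/(5 + 34) = 1/39 ≈ 0.025641)
r*(-30 + (D - 1*(-6))) = (-30 + (-1 - 1*(-6)))/39 = (-30 + (-1 + 6))/39 = (-30 + 5)/39 = (1/39)*(-25) = -25/39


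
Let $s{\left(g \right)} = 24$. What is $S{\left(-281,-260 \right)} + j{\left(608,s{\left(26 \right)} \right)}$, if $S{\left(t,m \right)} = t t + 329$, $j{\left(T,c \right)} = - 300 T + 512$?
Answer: $-102598$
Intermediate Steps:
$j{\left(T,c \right)} = 512 - 300 T$
$S{\left(t,m \right)} = 329 + t^{2}$ ($S{\left(t,m \right)} = t^{2} + 329 = 329 + t^{2}$)
$S{\left(-281,-260 \right)} + j{\left(608,s{\left(26 \right)} \right)} = \left(329 + \left(-281\right)^{2}\right) + \left(512 - 182400\right) = \left(329 + 78961\right) + \left(512 - 182400\right) = 79290 - 181888 = -102598$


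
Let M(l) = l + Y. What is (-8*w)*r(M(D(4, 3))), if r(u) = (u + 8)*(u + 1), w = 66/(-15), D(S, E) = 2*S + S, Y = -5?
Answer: 4224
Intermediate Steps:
D(S, E) = 3*S
M(l) = -5 + l (M(l) = l - 5 = -5 + l)
w = -22/5 (w = 66*(-1/15) = -22/5 ≈ -4.4000)
r(u) = (1 + u)*(8 + u) (r(u) = (8 + u)*(1 + u) = (1 + u)*(8 + u))
(-8*w)*r(M(D(4, 3))) = (-8*(-22/5))*(8 + (-5 + 3*4)² + 9*(-5 + 3*4)) = 176*(8 + (-5 + 12)² + 9*(-5 + 12))/5 = 176*(8 + 7² + 9*7)/5 = 176*(8 + 49 + 63)/5 = (176/5)*120 = 4224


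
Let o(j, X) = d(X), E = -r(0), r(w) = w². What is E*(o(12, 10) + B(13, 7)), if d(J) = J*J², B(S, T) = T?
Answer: 0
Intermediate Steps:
d(J) = J³
E = 0 (E = -1*0² = -1*0 = 0)
o(j, X) = X³
E*(o(12, 10) + B(13, 7)) = 0*(10³ + 7) = 0*(1000 + 7) = 0*1007 = 0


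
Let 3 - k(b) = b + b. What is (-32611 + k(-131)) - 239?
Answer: -32585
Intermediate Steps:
k(b) = 3 - 2*b (k(b) = 3 - (b + b) = 3 - 2*b)
(-32611 + k(-131)) - 239 = (-32611 + (3 - 2*(-131))) - 239 = (-32611 + (3 + 262)) - 239 = (-32611 + 265) - 239 = -32346 - 239 = -32585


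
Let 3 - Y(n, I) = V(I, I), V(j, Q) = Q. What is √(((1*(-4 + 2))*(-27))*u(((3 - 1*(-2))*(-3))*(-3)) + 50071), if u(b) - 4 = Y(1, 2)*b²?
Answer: √159637 ≈ 399.55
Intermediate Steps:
Y(n, I) = 3 - I
u(b) = 4 + b² (u(b) = 4 + (3 - 1*2)*b² = 4 + (3 - 2)*b² = 4 + 1*b² = 4 + b²)
√(((1*(-4 + 2))*(-27))*u(((3 - 1*(-2))*(-3))*(-3)) + 50071) = √(((1*(-4 + 2))*(-27))*(4 + (((3 - 1*(-2))*(-3))*(-3))²) + 50071) = √(((1*(-2))*(-27))*(4 + (((3 + 2)*(-3))*(-3))²) + 50071) = √((-2*(-27))*(4 + ((5*(-3))*(-3))²) + 50071) = √(54*(4 + (-15*(-3))²) + 50071) = √(54*(4 + 45²) + 50071) = √(54*(4 + 2025) + 50071) = √(54*2029 + 50071) = √(109566 + 50071) = √159637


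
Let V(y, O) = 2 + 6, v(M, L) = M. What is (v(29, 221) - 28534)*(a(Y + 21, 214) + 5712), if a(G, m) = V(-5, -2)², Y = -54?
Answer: -164644880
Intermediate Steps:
V(y, O) = 8
a(G, m) = 64 (a(G, m) = 8² = 64)
(v(29, 221) - 28534)*(a(Y + 21, 214) + 5712) = (29 - 28534)*(64 + 5712) = -28505*5776 = -164644880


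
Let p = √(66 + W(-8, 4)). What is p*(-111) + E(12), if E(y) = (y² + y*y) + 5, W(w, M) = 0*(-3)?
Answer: 293 - 111*√66 ≈ -608.77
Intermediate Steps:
W(w, M) = 0
p = √66 (p = √(66 + 0) = √66 ≈ 8.1240)
E(y) = 5 + 2*y² (E(y) = (y² + y²) + 5 = 2*y² + 5 = 5 + 2*y²)
p*(-111) + E(12) = √66*(-111) + (5 + 2*12²) = -111*√66 + (5 + 2*144) = -111*√66 + (5 + 288) = -111*√66 + 293 = 293 - 111*√66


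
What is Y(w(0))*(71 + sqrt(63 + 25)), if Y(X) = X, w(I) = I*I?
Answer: 0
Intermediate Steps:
w(I) = I**2
Y(w(0))*(71 + sqrt(63 + 25)) = 0**2*(71 + sqrt(63 + 25)) = 0*(71 + sqrt(88)) = 0*(71 + 2*sqrt(22)) = 0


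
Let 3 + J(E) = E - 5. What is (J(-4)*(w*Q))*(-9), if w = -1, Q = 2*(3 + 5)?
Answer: -1728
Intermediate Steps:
Q = 16 (Q = 2*8 = 16)
J(E) = -8 + E (J(E) = -3 + (E - 5) = -3 + (-5 + E) = -8 + E)
(J(-4)*(w*Q))*(-9) = ((-8 - 4)*(-1*16))*(-9) = -12*(-16)*(-9) = 192*(-9) = -1728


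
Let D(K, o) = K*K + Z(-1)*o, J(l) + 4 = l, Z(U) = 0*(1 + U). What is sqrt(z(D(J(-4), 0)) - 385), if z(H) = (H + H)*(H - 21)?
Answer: sqrt(5119) ≈ 71.547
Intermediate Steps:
Z(U) = 0
J(l) = -4 + l
D(K, o) = K**2 (D(K, o) = K*K + 0*o = K**2 + 0 = K**2)
z(H) = 2*H*(-21 + H) (z(H) = (2*H)*(-21 + H) = 2*H*(-21 + H))
sqrt(z(D(J(-4), 0)) - 385) = sqrt(2*(-4 - 4)**2*(-21 + (-4 - 4)**2) - 385) = sqrt(2*(-8)**2*(-21 + (-8)**2) - 385) = sqrt(2*64*(-21 + 64) - 385) = sqrt(2*64*43 - 385) = sqrt(5504 - 385) = sqrt(5119)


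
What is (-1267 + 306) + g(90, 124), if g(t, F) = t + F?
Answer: -747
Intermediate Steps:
g(t, F) = F + t
(-1267 + 306) + g(90, 124) = (-1267 + 306) + (124 + 90) = -961 + 214 = -747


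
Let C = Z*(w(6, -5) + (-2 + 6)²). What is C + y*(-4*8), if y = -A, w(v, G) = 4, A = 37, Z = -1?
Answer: 1164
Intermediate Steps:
y = -37 (y = -1*37 = -37)
C = -20 (C = -(4 + (-2 + 6)²) = -(4 + 4²) = -(4 + 16) = -1*20 = -20)
C + y*(-4*8) = -20 - (-148)*8 = -20 - 37*(-32) = -20 + 1184 = 1164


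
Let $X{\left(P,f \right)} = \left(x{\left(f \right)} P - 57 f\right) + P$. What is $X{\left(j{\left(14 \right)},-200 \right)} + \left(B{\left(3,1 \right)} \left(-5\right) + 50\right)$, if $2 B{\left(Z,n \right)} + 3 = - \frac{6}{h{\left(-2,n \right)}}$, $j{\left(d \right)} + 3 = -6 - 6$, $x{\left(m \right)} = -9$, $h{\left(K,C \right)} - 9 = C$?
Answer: $11579$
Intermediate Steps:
$h{\left(K,C \right)} = 9 + C$
$j{\left(d \right)} = -15$ ($j{\left(d \right)} = -3 - 12 = -15$)
$X{\left(P,f \right)} = - 57 f - 8 P$ ($X{\left(P,f \right)} = \left(- 9 P - 57 f\right) + P = \left(- 57 f - 9 P\right) + P = - 57 f - 8 P$)
$B{\left(Z,n \right)} = - \frac{3}{2} - \frac{3}{9 + n}$ ($B{\left(Z,n \right)} = - \frac{3}{2} + \frac{\left(-6\right) \frac{1}{9 + n}}{2} = - \frac{3}{2} - \frac{3}{9 + n}$)
$X{\left(j{\left(14 \right)},-200 \right)} + \left(B{\left(3,1 \right)} \left(-5\right) + 50\right) = \left(\left(-57\right) \left(-200\right) - -120\right) + \left(\frac{3 \left(-11 - 1\right)}{2 \left(9 + 1\right)} \left(-5\right) + 50\right) = \left(11400 + 120\right) + \left(\frac{3 \left(-11 - 1\right)}{2 \cdot 10} \left(-5\right) + 50\right) = 11520 + \left(\frac{3}{2} \cdot \frac{1}{10} \left(-12\right) \left(-5\right) + 50\right) = 11520 + \left(\left(- \frac{9}{5}\right) \left(-5\right) + 50\right) = 11520 + \left(9 + 50\right) = 11520 + 59 = 11579$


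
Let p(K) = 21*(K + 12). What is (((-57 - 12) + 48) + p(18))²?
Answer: 370881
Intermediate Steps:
p(K) = 252 + 21*K (p(K) = 21*(12 + K) = 252 + 21*K)
(((-57 - 12) + 48) + p(18))² = (((-57 - 12) + 48) + (252 + 21*18))² = ((-69 + 48) + (252 + 378))² = (-21 + 630)² = 609² = 370881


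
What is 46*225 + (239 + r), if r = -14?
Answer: 10575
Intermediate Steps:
46*225 + (239 + r) = 46*225 + (239 - 14) = 10350 + 225 = 10575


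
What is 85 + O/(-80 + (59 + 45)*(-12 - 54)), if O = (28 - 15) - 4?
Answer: 590231/6944 ≈ 84.999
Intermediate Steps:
O = 9 (O = 13 - 4 = 9)
85 + O/(-80 + (59 + 45)*(-12 - 54)) = 85 + 9/(-80 + (59 + 45)*(-12 - 54)) = 85 + 9/(-80 + 104*(-66)) = 85 + 9/(-80 - 6864) = 85 + 9/(-6944) = 85 - 1/6944*9 = 85 - 9/6944 = 590231/6944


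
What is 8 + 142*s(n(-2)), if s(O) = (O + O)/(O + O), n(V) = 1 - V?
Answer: 150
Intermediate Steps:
s(O) = 1 (s(O) = (2*O)/((2*O)) = (2*O)*(1/(2*O)) = 1)
8 + 142*s(n(-2)) = 8 + 142*1 = 8 + 142 = 150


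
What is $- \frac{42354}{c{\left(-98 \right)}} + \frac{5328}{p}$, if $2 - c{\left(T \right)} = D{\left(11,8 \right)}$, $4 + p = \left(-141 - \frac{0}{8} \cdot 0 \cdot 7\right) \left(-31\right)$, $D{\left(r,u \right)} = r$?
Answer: $\frac{20556430}{4367} \approx 4707.2$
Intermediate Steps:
$p = 4367$ ($p = -4 + \left(-141 - \frac{0}{8} \cdot 0 \cdot 7\right) \left(-31\right) = -4 + \left(-141 - 0 \cdot \frac{1}{8} \cdot 0 \cdot 7\right) \left(-31\right) = -4 + \left(-141 - 0 \cdot 0 \cdot 7\right) \left(-31\right) = -4 + \left(-141 - 0 \cdot 7\right) \left(-31\right) = -4 + \left(-141 - 0\right) \left(-31\right) = -4 + \left(-141 + 0\right) \left(-31\right) = -4 - -4371 = -4 + 4371 = 4367$)
$c{\left(T \right)} = -9$ ($c{\left(T \right)} = 2 - 11 = -9$)
$- \frac{42354}{c{\left(-98 \right)}} + \frac{5328}{p} = - \frac{42354}{-9} + \frac{5328}{4367} = \left(-42354\right) \left(- \frac{1}{9}\right) + 5328 \cdot \frac{1}{4367} = 4706 + \frac{5328}{4367} = \frac{20556430}{4367}$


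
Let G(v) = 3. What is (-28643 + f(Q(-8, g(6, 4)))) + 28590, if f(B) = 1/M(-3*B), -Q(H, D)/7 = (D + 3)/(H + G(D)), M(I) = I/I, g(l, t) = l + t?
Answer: -52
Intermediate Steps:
M(I) = 1
Q(H, D) = -7*(3 + D)/(3 + H) (Q(H, D) = -7*(D + 3)/(H + 3) = -7*(3 + D)/(3 + H))
f(B) = 1 (f(B) = 1/1 = 1)
(-28643 + f(Q(-8, g(6, 4)))) + 28590 = (-28643 + 1) + 28590 = -28642 + 28590 = -52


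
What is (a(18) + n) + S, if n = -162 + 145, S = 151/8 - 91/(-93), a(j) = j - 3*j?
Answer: -24661/744 ≈ -33.146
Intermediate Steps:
a(j) = -2*j
S = 14771/744 (S = 151*(⅛) - 91*(-1/93) = 151/8 + 91/93 = 14771/744 ≈ 19.853)
n = -17
(a(18) + n) + S = (-2*18 - 17) + 14771/744 = (-36 - 17) + 14771/744 = -53 + 14771/744 = -24661/744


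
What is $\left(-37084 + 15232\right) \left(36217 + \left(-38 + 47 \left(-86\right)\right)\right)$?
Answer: $-702257724$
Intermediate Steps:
$\left(-37084 + 15232\right) \left(36217 + \left(-38 + 47 \left(-86\right)\right)\right) = - 21852 \left(36217 - 4080\right) = \left(-21852\right) 32137 = -702257724$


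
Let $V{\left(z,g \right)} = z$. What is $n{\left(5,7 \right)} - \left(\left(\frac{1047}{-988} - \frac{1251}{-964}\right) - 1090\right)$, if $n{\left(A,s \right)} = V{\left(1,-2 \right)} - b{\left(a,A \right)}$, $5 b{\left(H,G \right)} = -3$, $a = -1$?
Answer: $\frac{649655057}{595270} \approx 1091.4$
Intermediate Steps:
$b{\left(H,G \right)} = - \frac{3}{5}$ ($b{\left(H,G \right)} = \frac{1}{5} \left(-3\right) = - \frac{3}{5}$)
$n{\left(A,s \right)} = \frac{8}{5}$ ($n{\left(A,s \right)} = 1 - - \frac{3}{5} = 1 + \frac{3}{5} = \frac{8}{5}$)
$n{\left(5,7 \right)} - \left(\left(\frac{1047}{-988} - \frac{1251}{-964}\right) - 1090\right) = \frac{8}{5} - \left(\left(\frac{1047}{-988} - \frac{1251}{-964}\right) - 1090\right) = \frac{8}{5} - \left(\left(1047 \left(- \frac{1}{988}\right) - - \frac{1251}{964}\right) - 1090\right) = \frac{8}{5} - \left(\left(- \frac{1047}{988} + \frac{1251}{964}\right) - 1090\right) = \frac{8}{5} - \left(\frac{28335}{119054} - 1090\right) = \frac{8}{5} - - \frac{129740525}{119054} = \frac{8}{5} + \frac{129740525}{119054} = \frac{649655057}{595270}$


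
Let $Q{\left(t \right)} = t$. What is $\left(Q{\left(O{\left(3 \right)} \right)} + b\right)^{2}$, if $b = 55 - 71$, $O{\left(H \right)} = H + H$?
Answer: $100$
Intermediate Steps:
$O{\left(H \right)} = 2 H$
$b = -16$ ($b = 55 - 71 = -16$)
$\left(Q{\left(O{\left(3 \right)} \right)} + b\right)^{2} = \left(2 \cdot 3 - 16\right)^{2} = \left(6 - 16\right)^{2} = \left(-10\right)^{2} = 100$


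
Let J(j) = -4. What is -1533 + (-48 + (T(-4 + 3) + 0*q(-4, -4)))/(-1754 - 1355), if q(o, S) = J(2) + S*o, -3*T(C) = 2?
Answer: -14298145/9327 ≈ -1533.0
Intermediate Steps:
T(C) = -2/3 (T(C) = -1/3*2 = -2/3)
q(o, S) = -4 + S*o
-1533 + (-48 + (T(-4 + 3) + 0*q(-4, -4)))/(-1754 - 1355) = -1533 + (-48 + (-2/3 + 0*(-4 - 4*(-4))))/(-1754 - 1355) = -1533 + (-48 + (-2/3 + 0*(-4 + 16)))/(-3109) = -1533 + (-48 + (-2/3 + 0*12))*(-1/3109) = -1533 + (-48 + (-2/3 + 0))*(-1/3109) = -1533 + (-48 - 2/3)*(-1/3109) = -1533 - 146/3*(-1/3109) = -1533 + 146/9327 = -14298145/9327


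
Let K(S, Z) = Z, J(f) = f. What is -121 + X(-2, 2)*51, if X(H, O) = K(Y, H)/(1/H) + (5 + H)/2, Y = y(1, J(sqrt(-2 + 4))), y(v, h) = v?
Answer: 319/2 ≈ 159.50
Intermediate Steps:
Y = 1
X(H, O) = 5/2 + H**2 + H/2 (X(H, O) = H/(1/H) + (5 + H)/2 = H*H + (5 + H)*(1/2) = H**2 + (5/2 + H/2) = 5/2 + H**2 + H/2)
-121 + X(-2, 2)*51 = -121 + (5/2 + (-2)**2 + (1/2)*(-2))*51 = -121 + (5/2 + 4 - 1)*51 = -121 + (11/2)*51 = -121 + 561/2 = 319/2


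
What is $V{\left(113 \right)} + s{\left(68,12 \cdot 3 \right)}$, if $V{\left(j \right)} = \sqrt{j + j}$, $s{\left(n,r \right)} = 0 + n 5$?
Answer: $340 + \sqrt{226} \approx 355.03$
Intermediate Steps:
$s{\left(n,r \right)} = 5 n$ ($s{\left(n,r \right)} = 0 + 5 n = 5 n$)
$V{\left(j \right)} = \sqrt{2} \sqrt{j}$ ($V{\left(j \right)} = \sqrt{2 j} = \sqrt{2} \sqrt{j}$)
$V{\left(113 \right)} + s{\left(68,12 \cdot 3 \right)} = \sqrt{2} \sqrt{113} + 5 \cdot 68 = \sqrt{226} + 340 = 340 + \sqrt{226}$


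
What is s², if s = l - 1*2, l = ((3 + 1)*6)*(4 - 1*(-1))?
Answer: 13924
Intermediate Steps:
l = 120 (l = (4*6)*(4 + 1) = 24*5 = 120)
s = 118 (s = 120 - 1*2 = 120 - 2 = 118)
s² = 118² = 13924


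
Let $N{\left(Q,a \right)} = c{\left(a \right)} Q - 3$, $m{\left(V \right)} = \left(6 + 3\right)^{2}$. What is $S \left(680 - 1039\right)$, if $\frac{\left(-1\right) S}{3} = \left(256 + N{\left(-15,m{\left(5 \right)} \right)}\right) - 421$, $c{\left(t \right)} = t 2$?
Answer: $-2798046$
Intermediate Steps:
$c{\left(t \right)} = 2 t$
$m{\left(V \right)} = 81$ ($m{\left(V \right)} = 9^{2} = 81$)
$N{\left(Q,a \right)} = -3 + 2 Q a$ ($N{\left(Q,a \right)} = 2 a Q - 3 = 2 Q a - 3 = -3 + 2 Q a$)
$S = 7794$ ($S = - 3 \left(\left(256 + \left(-3 + 2 \left(-15\right) 81\right)\right) - 421\right) = - 3 \left(\left(256 - 2433\right) - 421\right) = - 3 \left(-2177 - 421\right) = \left(-3\right) \left(-2598\right) = 7794$)
$S \left(680 - 1039\right) = 7794 \left(680 - 1039\right) = 7794 \left(-359\right) = -2798046$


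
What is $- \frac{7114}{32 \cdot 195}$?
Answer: $- \frac{3557}{3120} \approx -1.1401$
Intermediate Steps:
$- \frac{7114}{32 \cdot 195} = - \frac{7114}{6240} = \left(-7114\right) \frac{1}{6240} = - \frac{3557}{3120}$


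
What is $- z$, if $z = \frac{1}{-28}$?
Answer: $\frac{1}{28} \approx 0.035714$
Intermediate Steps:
$z = - \frac{1}{28} \approx -0.035714$
$- z = \left(-1\right) \left(- \frac{1}{28}\right) = \frac{1}{28}$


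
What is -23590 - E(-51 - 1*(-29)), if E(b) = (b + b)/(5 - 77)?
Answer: -424631/18 ≈ -23591.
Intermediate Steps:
E(b) = -b/36 (E(b) = (2*b)/(-72) = (2*b)*(-1/72) = -b/36)
-23590 - E(-51 - 1*(-29)) = -23590 - (-1)*(-51 - 1*(-29))/36 = -23590 - (-1)*(-51 + 29)/36 = -23590 - (-1)*(-22)/36 = -23590 - 1*11/18 = -23590 - 11/18 = -424631/18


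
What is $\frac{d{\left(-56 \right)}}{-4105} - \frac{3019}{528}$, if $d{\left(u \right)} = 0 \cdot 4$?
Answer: $- \frac{3019}{528} \approx -5.7178$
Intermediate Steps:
$d{\left(u \right)} = 0$
$\frac{d{\left(-56 \right)}}{-4105} - \frac{3019}{528} = \frac{0}{-4105} - \frac{3019}{528} = 0 \left(- \frac{1}{4105}\right) - \frac{3019}{528} = 0 - \frac{3019}{528} = - \frac{3019}{528}$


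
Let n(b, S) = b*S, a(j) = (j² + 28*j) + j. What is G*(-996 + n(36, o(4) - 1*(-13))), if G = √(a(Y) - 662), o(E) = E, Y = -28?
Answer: -384*I*√690 ≈ -10087.0*I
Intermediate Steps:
a(j) = j² + 29*j
G = I*√690 (G = √(-28*(29 - 28) - 662) = √(-28*1 - 662) = √(-28 - 662) = √(-690) = I*√690 ≈ 26.268*I)
n(b, S) = S*b
G*(-996 + n(36, o(4) - 1*(-13))) = (I*√690)*(-996 + (4 - 1*(-13))*36) = (I*√690)*(-996 + (4 + 13)*36) = (I*√690)*(-996 + 17*36) = (I*√690)*(-996 + 612) = (I*√690)*(-384) = -384*I*√690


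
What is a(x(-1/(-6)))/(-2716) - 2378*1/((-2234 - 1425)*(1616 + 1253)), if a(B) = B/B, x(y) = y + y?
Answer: -4039023/28511674436 ≈ -0.00014166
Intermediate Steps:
x(y) = 2*y
a(B) = 1
a(x(-1/(-6)))/(-2716) - 2378*1/((-2234 - 1425)*(1616 + 1253)) = 1/(-2716) - 2378*1/((-2234 - 1425)*(1616 + 1253)) = 1*(-1/2716) - 2378/((-3659*2869)) = -1/2716 - 2378/(-10497671) = -1/2716 - 2378*(-1/10497671) = -1/2716 + 2378/10497671 = -4039023/28511674436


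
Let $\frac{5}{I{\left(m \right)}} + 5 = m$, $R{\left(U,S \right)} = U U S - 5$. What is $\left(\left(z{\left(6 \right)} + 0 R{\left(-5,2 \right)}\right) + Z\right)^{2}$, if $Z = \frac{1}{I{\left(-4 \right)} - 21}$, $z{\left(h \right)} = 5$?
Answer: $\frac{923521}{37636} \approx 24.538$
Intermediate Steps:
$R{\left(U,S \right)} = -5 + S U^{2}$ ($R{\left(U,S \right)} = U^{2} S - 5 = S U^{2} - 5 = -5 + S U^{2}$)
$I{\left(m \right)} = \frac{5}{-5 + m}$
$Z = - \frac{9}{194}$ ($Z = \frac{1}{\frac{5}{-5 - 4} - 21} = \frac{1}{\frac{5}{-9} - 21} = \frac{1}{5 \left(- \frac{1}{9}\right) - 21} = \frac{1}{- \frac{5}{9} - 21} = \frac{1}{- \frac{194}{9}} = - \frac{9}{194} \approx -0.046392$)
$\left(\left(z{\left(6 \right)} + 0 R{\left(-5,2 \right)}\right) + Z\right)^{2} = \left(\left(5 + 0 \left(-5 + 2 \left(-5\right)^{2}\right)\right) - \frac{9}{194}\right)^{2} = \left(\left(5 + 0 \left(-5 + 2 \cdot 25\right)\right) - \frac{9}{194}\right)^{2} = \left(\left(5 + 0 \left(-5 + 50\right)\right) - \frac{9}{194}\right)^{2} = \left(\left(5 + 0 \cdot 45\right) - \frac{9}{194}\right)^{2} = \left(\left(5 + 0\right) - \frac{9}{194}\right)^{2} = \left(5 - \frac{9}{194}\right)^{2} = \left(\frac{961}{194}\right)^{2} = \frac{923521}{37636}$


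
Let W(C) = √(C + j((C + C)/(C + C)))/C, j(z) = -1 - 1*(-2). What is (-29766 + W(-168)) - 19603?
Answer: -49369 - I*√167/168 ≈ -49369.0 - 0.076922*I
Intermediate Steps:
j(z) = 1 (j(z) = -1 + 2 = 1)
W(C) = √(1 + C)/C (W(C) = √(C + 1)/C = √(1 + C)/C)
(-29766 + W(-168)) - 19603 = (-29766 + √(1 - 168)/(-168)) - 19603 = (-29766 - I*√167/168) - 19603 = -49369 - I*√167/168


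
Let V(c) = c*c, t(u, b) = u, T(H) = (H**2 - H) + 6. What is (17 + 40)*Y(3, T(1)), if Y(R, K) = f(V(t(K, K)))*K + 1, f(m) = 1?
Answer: 399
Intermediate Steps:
T(H) = 6 + H**2 - H
V(c) = c**2
Y(R, K) = 1 + K (Y(R, K) = 1*K + 1 = K + 1 = 1 + K)
(17 + 40)*Y(3, T(1)) = (17 + 40)*(1 + (6 + 1**2 - 1*1)) = 57*(1 + (6 + 1 - 1)) = 57*(1 + 6) = 57*7 = 399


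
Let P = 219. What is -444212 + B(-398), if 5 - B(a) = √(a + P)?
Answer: -444207 - I*√179 ≈ -4.4421e+5 - 13.379*I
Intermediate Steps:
B(a) = 5 - √(219 + a) (B(a) = 5 - √(a + 219) = 5 - √(219 + a))
-444212 + B(-398) = -444212 + (5 - √(219 - 398)) = -444212 + (5 - √(-179)) = -444212 + (5 - I*√179) = -444207 - I*√179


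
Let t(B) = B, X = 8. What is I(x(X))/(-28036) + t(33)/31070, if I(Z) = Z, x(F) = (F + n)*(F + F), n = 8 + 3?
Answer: -2130023/217769630 ≈ -0.0097811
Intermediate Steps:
n = 11
x(F) = 2*F*(11 + F) (x(F) = (F + 11)*(F + F) = (11 + F)*(2*F) = 2*F*(11 + F))
I(x(X))/(-28036) + t(33)/31070 = (2*8*(11 + 8))/(-28036) + 33/31070 = (2*8*19)*(-1/28036) + 33*(1/31070) = 304*(-1/28036) + 33/31070 = -76/7009 + 33/31070 = -2130023/217769630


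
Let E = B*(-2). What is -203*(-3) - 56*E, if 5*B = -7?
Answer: 2261/5 ≈ 452.20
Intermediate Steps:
B = -7/5 (B = (1/5)*(-7) = -7/5 ≈ -1.4000)
E = 14/5 (E = -7/5*(-2) = 14/5 ≈ 2.8000)
-203*(-3) - 56*E = -203*(-3) - 56*14/5 = 609 - 1*784/5 = 609 - 784/5 = 2261/5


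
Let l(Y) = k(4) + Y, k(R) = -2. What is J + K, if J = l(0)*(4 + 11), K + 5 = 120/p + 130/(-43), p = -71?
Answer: -121245/3053 ≈ -39.713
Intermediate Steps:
K = -29655/3053 (K = -5 + (120/(-71) + 130/(-43)) = -5 + (120*(-1/71) + 130*(-1/43)) = -5 + (-120/71 - 130/43) = -5 - 14390/3053 = -29655/3053 ≈ -9.7134)
l(Y) = -2 + Y
J = -30 (J = (-2 + 0)*(4 + 11) = -2*15 = -30)
J + K = -30 - 29655/3053 = -121245/3053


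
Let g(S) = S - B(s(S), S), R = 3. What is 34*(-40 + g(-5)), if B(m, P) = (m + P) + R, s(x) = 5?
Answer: -1632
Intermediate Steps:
B(m, P) = 3 + P + m (B(m, P) = (m + P) + 3 = (P + m) + 3 = 3 + P + m)
g(S) = -8 (g(S) = S - (3 + S + 5) = S - (8 + S) = S + (-8 - S) = -8)
34*(-40 + g(-5)) = 34*(-40 - 8) = 34*(-48) = -1632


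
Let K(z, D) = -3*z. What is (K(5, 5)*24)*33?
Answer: -11880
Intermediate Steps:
(K(5, 5)*24)*33 = (-3*5*24)*33 = -15*24*33 = -360*33 = -11880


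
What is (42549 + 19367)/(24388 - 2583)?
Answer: 61916/21805 ≈ 2.8395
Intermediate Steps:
(42549 + 19367)/(24388 - 2583) = 61916/21805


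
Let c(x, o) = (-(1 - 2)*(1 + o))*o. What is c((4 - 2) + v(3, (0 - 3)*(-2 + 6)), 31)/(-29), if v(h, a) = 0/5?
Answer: -992/29 ≈ -34.207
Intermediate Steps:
v(h, a) = 0 (v(h, a) = 0*(⅕) = 0)
c(x, o) = o*(1 + o) (c(x, o) = (-(-1)*(1 + o))*o = (-(-1 - o))*o = (1 + o)*o = o*(1 + o))
c((4 - 2) + v(3, (0 - 3)*(-2 + 6)), 31)/(-29) = (31*(1 + 31))/(-29) = (31*32)*(-1/29) = 992*(-1/29) = -992/29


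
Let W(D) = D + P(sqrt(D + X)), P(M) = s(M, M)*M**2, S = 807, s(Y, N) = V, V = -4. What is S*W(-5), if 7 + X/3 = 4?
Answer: 41157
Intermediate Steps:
s(Y, N) = -4
X = -9 (X = -21 + 3*4 = -21 + 12 = -9)
P(M) = -4*M**2
W(D) = 36 - 3*D (W(D) = D - (-36 + 4*D) = D - 4*(-9 + D) = D + (36 - 4*D) = 36 - 3*D)
S*W(-5) = 807*(36 - 3*(-5)) = 807*(36 + 15) = 807*51 = 41157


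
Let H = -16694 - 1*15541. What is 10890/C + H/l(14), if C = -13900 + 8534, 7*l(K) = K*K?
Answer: -12376995/10732 ≈ -1153.3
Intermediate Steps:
l(K) = K²/7 (l(K) = (K*K)/7 = K²/7)
C = -5366
H = -32235 (H = -16694 - 15541 = -32235)
10890/C + H/l(14) = 10890/(-5366) - 32235/((⅐)*14²) = 10890*(-1/5366) - 32235/((⅐)*196) = -5445/2683 - 32235/28 = -5445/2683 - 32235*1/28 = -5445/2683 - 4605/4 = -12376995/10732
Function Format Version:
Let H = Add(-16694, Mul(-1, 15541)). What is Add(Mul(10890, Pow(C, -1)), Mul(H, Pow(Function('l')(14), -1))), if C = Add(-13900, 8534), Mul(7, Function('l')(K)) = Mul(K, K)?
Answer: Rational(-12376995, 10732) ≈ -1153.3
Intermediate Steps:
Function('l')(K) = Mul(Rational(1, 7), Pow(K, 2)) (Function('l')(K) = Mul(Rational(1, 7), Mul(K, K)) = Mul(Rational(1, 7), Pow(K, 2)))
C = -5366
H = -32235 (H = Add(-16694, -15541) = -32235)
Add(Mul(10890, Pow(C, -1)), Mul(H, Pow(Function('l')(14), -1))) = Add(Mul(10890, Pow(-5366, -1)), Mul(-32235, Pow(Mul(Rational(1, 7), Pow(14, 2)), -1))) = Add(Mul(10890, Rational(-1, 5366)), Mul(-32235, Pow(Mul(Rational(1, 7), 196), -1))) = Add(Rational(-5445, 2683), Mul(-32235, Pow(28, -1))) = Add(Rational(-5445, 2683), Mul(-32235, Rational(1, 28))) = Add(Rational(-5445, 2683), Rational(-4605, 4)) = Rational(-12376995, 10732)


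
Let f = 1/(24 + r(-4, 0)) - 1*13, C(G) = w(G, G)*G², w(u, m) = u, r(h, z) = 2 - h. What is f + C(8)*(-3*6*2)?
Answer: -553349/30 ≈ -18445.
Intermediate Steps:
C(G) = G³ (C(G) = G*G² = G³)
f = -389/30 (f = 1/(24 + (2 - 1*(-4))) - 1*13 = 1/(24 + (2 + 4)) - 13 = 1/(24 + 6) - 13 = 1/30 - 13 = -389/30 ≈ -12.967)
f + C(8)*(-3*6*2) = -389/30 + 8³*(-3*6*2) = -389/30 + 512*(-18*2) = -389/30 + 512*(-36) = -389/30 - 18432 = -553349/30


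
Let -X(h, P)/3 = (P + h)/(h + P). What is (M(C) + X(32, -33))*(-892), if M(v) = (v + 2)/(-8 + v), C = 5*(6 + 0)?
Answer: 15164/11 ≈ 1378.5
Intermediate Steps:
C = 30 (C = 5*6 = 30)
X(h, P) = -3 (X(h, P) = -3*(P + h)/(h + P) = -3*(P + h)/(P + h) = -3*1 = -3)
M(v) = (2 + v)/(-8 + v)
(M(C) + X(32, -33))*(-892) = ((2 + 30)/(-8 + 30) - 3)*(-892) = (32/22 - 3)*(-892) = ((1/22)*32 - 3)*(-892) = (16/11 - 3)*(-892) = -17/11*(-892) = 15164/11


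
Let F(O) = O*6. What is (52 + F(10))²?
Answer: 12544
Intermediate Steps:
F(O) = 6*O
(52 + F(10))² = (52 + 6*10)² = (52 + 60)² = 112² = 12544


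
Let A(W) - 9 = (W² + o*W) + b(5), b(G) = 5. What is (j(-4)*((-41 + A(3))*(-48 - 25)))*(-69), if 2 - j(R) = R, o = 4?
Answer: -181332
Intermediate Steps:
j(R) = 2 - R
A(W) = 14 + W² + 4*W (A(W) = 9 + ((W² + 4*W) + 5) = 9 + (5 + W² + 4*W) = 14 + W² + 4*W)
(j(-4)*((-41 + A(3))*(-48 - 25)))*(-69) = ((2 - 1*(-4))*((-41 + (14 + 3² + 4*3))*(-48 - 25)))*(-69) = ((2 + 4)*((-41 + (14 + 9 + 12))*(-73)))*(-69) = (6*((-41 + 35)*(-73)))*(-69) = (6*(-6*(-73)))*(-69) = (6*438)*(-69) = 2628*(-69) = -181332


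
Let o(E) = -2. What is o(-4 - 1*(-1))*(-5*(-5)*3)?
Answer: -150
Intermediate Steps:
o(-4 - 1*(-1))*(-5*(-5)*3) = -2*(-5*(-5))*3 = -50*3 = -2*75 = -150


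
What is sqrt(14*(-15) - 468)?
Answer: I*sqrt(678) ≈ 26.038*I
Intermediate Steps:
sqrt(14*(-15) - 468) = sqrt(-210 - 468) = sqrt(-678) = I*sqrt(678)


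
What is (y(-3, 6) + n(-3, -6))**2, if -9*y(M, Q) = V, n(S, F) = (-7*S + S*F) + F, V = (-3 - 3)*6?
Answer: 1369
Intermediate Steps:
V = -36 (V = -6*6 = -36)
n(S, F) = F - 7*S + F*S (n(S, F) = (-7*S + F*S) + F = F - 7*S + F*S)
y(M, Q) = 4 (y(M, Q) = -1/9*(-36) = 4)
(y(-3, 6) + n(-3, -6))**2 = (4 + (-6 - 7*(-3) - 6*(-3)))**2 = (4 + (-6 + 21 + 18))**2 = (4 + 33)**2 = 37**2 = 1369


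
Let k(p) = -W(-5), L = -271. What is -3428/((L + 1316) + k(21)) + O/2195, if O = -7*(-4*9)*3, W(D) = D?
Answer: -673066/230475 ≈ -2.9203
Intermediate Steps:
k(p) = 5 (k(p) = -1*(-5) = 5)
O = 756 (O = -(-252)*3 = -7*(-108) = 756)
-3428/((L + 1316) + k(21)) + O/2195 = -3428/((-271 + 1316) + 5) + 756/2195 = -3428/(1045 + 5) + 756*(1/2195) = -3428/1050 + 756/2195 = -3428*1/1050 + 756/2195 = -1714/525 + 756/2195 = -673066/230475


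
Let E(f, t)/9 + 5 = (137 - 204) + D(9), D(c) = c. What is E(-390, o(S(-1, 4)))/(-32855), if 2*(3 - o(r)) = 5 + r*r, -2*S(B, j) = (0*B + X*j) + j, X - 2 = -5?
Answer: 567/32855 ≈ 0.017258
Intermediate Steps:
X = -3 (X = 2 - 5 = -3)
S(B, j) = j (S(B, j) = -((0*B - 3*j) + j)/2 = -((0 - 3*j) + j)/2 = -(-3*j + j)/2 = -(-1)*j = j)
o(r) = ½ - r²/2 (o(r) = 3 - (5 + r*r)/2 = 3 - (5 + r²)/2 = 3 + (-5/2 - r²/2) = ½ - r²/2)
E(f, t) = -567 (E(f, t) = -45 + 9*((137 - 204) + 9) = -45 + 9*(-67 + 9) = -45 + 9*(-58) = -45 - 522 = -567)
E(-390, o(S(-1, 4)))/(-32855) = -567/(-32855) = -567*(-1/32855) = 567/32855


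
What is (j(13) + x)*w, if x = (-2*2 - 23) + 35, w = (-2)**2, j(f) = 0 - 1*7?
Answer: 4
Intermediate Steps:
j(f) = -7 (j(f) = 0 - 7 = -7)
w = 4
x = 8 (x = (-4 - 23) + 35 = -27 + 35 = 8)
(j(13) + x)*w = (-7 + 8)*4 = 1*4 = 4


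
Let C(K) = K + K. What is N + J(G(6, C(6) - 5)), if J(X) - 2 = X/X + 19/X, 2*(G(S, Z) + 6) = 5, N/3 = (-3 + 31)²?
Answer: 16447/7 ≈ 2349.6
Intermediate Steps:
C(K) = 2*K
N = 2352 (N = 3*(-3 + 31)² = 3*28² = 3*784 = 2352)
G(S, Z) = -7/2 (G(S, Z) = -6 + (½)*5 = -6 + 5/2 = -7/2)
J(X) = 3 + 19/X (J(X) = 2 + (X/X + 19/X) = 2 + (1 + 19/X) = 3 + 19/X)
N + J(G(6, C(6) - 5)) = 2352 + (3 + 19/(-7/2)) = 2352 + (3 + 19*(-2/7)) = 2352 + (3 - 38/7) = 2352 - 17/7 = 16447/7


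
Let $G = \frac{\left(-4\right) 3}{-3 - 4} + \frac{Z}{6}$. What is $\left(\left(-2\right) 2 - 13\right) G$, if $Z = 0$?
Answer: $- \frac{204}{7} \approx -29.143$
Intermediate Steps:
$G = \frac{12}{7}$ ($G = \frac{\left(-4\right) 3}{-3 - 4} + \frac{0}{6} = - \frac{12}{-7} + 0 \cdot \frac{1}{6} = \left(-12\right) \left(- \frac{1}{7}\right) + 0 = \frac{12}{7} + 0 = \frac{12}{7} \approx 1.7143$)
$\left(\left(-2\right) 2 - 13\right) G = \left(\left(-2\right) 2 - 13\right) \frac{12}{7} = \left(-4 - 13\right) \frac{12}{7} = \left(-17\right) \frac{12}{7} = - \frac{204}{7}$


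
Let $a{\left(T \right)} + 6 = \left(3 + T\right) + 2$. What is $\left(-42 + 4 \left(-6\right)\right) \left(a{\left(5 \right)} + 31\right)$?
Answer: $-2310$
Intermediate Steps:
$a{\left(T \right)} = -1 + T$ ($a{\left(T \right)} = -6 + \left(\left(3 + T\right) + 2\right) = -6 + \left(5 + T\right) = -1 + T$)
$\left(-42 + 4 \left(-6\right)\right) \left(a{\left(5 \right)} + 31\right) = \left(-42 + 4 \left(-6\right)\right) \left(\left(-1 + 5\right) + 31\right) = \left(-42 - 24\right) \left(4 + 31\right) = \left(-66\right) 35 = -2310$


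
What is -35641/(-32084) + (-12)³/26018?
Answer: 435933193/417380756 ≈ 1.0444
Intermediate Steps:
-35641/(-32084) + (-12)³/26018 = -35641*(-1/32084) - 1728*1/26018 = 35641/32084 - 864/13009 = 435933193/417380756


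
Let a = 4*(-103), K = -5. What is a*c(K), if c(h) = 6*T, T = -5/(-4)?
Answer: -3090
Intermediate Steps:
T = 5/4 (T = -5*(-¼) = 5/4 ≈ 1.2500)
c(h) = 15/2 (c(h) = 6*(5/4) = 15/2)
a = -412
a*c(K) = -412*15/2 = -3090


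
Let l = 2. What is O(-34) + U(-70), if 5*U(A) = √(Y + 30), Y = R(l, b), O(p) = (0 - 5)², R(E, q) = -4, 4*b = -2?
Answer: 25 + √26/5 ≈ 26.020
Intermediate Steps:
b = -½ (b = (¼)*(-2) = -½ ≈ -0.50000)
O(p) = 25 (O(p) = (-5)² = 25)
Y = -4
U(A) = √26/5 (U(A) = √(-4 + 30)/5 = √26/5)
O(-34) + U(-70) = 25 + √26/5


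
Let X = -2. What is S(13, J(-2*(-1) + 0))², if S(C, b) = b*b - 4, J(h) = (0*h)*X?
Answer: 16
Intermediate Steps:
J(h) = 0 (J(h) = (0*h)*(-2) = 0*(-2) = 0)
S(C, b) = -4 + b² (S(C, b) = b² - 4 = -4 + b²)
S(13, J(-2*(-1) + 0))² = (-4 + 0²)² = (-4 + 0)² = (-4)² = 16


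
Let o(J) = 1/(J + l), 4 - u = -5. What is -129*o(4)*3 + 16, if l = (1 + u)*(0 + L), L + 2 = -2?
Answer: 107/4 ≈ 26.750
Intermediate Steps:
L = -4 (L = -2 - 2 = -4)
u = 9 (u = 4 - 1*(-5) = 4 + 5 = 9)
l = -40 (l = (1 + 9)*(0 - 4) = 10*(-4) = -40)
o(J) = 1/(-40 + J) (o(J) = 1/(J - 40) = 1/(-40 + J))
-129*o(4)*3 + 16 = -129*3/(-40 + 4) + 16 = -129*3/(-36) + 16 = -(-43)*3/12 + 16 = -129*(-1/12) + 16 = 43/4 + 16 = 107/4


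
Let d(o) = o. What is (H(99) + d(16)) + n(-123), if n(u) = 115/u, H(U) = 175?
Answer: 23378/123 ≈ 190.06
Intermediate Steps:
(H(99) + d(16)) + n(-123) = (175 + 16) + 115/(-123) = 191 + 115*(-1/123) = 191 - 115/123 = 23378/123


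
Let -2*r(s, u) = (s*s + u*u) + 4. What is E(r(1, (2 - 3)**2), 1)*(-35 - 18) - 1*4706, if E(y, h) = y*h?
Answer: -4547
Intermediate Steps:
r(s, u) = -2 - s**2/2 - u**2/2 (r(s, u) = -((s*s + u*u) + 4)/2 = -((s**2 + u**2) + 4)/2 = -(4 + s**2 + u**2)/2 = -2 - s**2/2 - u**2/2)
E(y, h) = h*y
E(r(1, (2 - 3)**2), 1)*(-35 - 18) - 1*4706 = (1*(-2 - 1/2*1**2 - (2 - 3)**4/2))*(-35 - 18) - 1*4706 = (1*(-2 - 1/2*1 - ((-1)**2)**2/2))*(-53) - 4706 = (1*(-2 - 1/2 - 1/2*1**2))*(-53) - 4706 = (1*(-2 - 1/2 - 1/2*1))*(-53) - 4706 = (1*(-2 - 1/2 - 1/2))*(-53) - 4706 = (1*(-3))*(-53) - 4706 = -3*(-53) - 4706 = 159 - 4706 = -4547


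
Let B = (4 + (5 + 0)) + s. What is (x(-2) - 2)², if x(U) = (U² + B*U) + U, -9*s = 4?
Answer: 23716/81 ≈ 292.79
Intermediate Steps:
s = -4/9 (s = -⅑*4 = -4/9 ≈ -0.44444)
B = 77/9 (B = (4 + (5 + 0)) - 4/9 = (4 + 5) - 4/9 = 9 - 4/9 = 77/9 ≈ 8.5556)
x(U) = U² + 86*U/9 (x(U) = (U² + 77*U/9) + U = U² + 86*U/9)
(x(-2) - 2)² = ((⅑)*(-2)*(86 + 9*(-2)) - 2)² = ((⅑)*(-2)*(86 - 18) - 2)² = ((⅑)*(-2)*68 - 2)² = (-136/9 - 2)² = (-154/9)² = 23716/81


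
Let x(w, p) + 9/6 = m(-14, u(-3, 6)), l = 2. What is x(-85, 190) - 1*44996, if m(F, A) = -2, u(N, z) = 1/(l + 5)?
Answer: -89999/2 ≈ -45000.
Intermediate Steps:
u(N, z) = ⅐ (u(N, z) = 1/(2 + 5) = 1/7 = ⅐)
x(w, p) = -7/2 (x(w, p) = -3/2 - 2 = -7/2)
x(-85, 190) - 1*44996 = -7/2 - 1*44996 = -7/2 - 44996 = -89999/2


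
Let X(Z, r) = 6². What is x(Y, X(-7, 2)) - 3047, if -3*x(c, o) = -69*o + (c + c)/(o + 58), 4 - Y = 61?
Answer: -104274/47 ≈ -2218.6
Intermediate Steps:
X(Z, r) = 36
Y = -57 (Y = 4 - 1*61 = 4 - 61 = -57)
x(c, o) = 23*o - 2*c/(3*(58 + o)) (x(c, o) = -(-69*o + (c + c)/(o + 58))/3 = -(-69*o + (2*c)/(58 + o))/3 = -(-69*o + 2*c/(58 + o))/3 = 23*o - 2*c/(3*(58 + o)))
x(Y, X(-7, 2)) - 3047 = (-2*(-57) + 69*36² + 4002*36)/(3*(58 + 36)) - 3047 = (⅓)*(114 + 69*1296 + 144072)/94 - 3047 = (⅓)*(1/94)*(114 + 89424 + 144072) - 3047 = (⅓)*(1/94)*233610 - 3047 = 38935/47 - 3047 = -104274/47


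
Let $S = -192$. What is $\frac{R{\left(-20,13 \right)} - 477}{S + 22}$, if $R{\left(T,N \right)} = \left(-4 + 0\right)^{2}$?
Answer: $\frac{461}{170} \approx 2.7118$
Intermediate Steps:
$R{\left(T,N \right)} = 16$ ($R{\left(T,N \right)} = \left(-4\right)^{2} = 16$)
$\frac{R{\left(-20,13 \right)} - 477}{S + 22} = \frac{16 - 477}{-192 + 22} = - \frac{461}{-170} = \left(-461\right) \left(- \frac{1}{170}\right) = \frac{461}{170}$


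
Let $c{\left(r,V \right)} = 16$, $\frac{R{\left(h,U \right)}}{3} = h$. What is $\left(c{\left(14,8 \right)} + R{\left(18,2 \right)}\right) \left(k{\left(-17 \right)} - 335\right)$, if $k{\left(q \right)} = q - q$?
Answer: $-23450$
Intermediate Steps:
$R{\left(h,U \right)} = 3 h$
$k{\left(q \right)} = 0$
$\left(c{\left(14,8 \right)} + R{\left(18,2 \right)}\right) \left(k{\left(-17 \right)} - 335\right) = \left(16 + 3 \cdot 18\right) \left(0 - 335\right) = \left(16 + 54\right) \left(-335\right) = 70 \left(-335\right) = -23450$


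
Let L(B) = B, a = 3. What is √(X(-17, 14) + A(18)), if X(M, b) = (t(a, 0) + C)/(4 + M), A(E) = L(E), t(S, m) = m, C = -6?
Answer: 4*√195/13 ≈ 4.2967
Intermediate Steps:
A(E) = E
X(M, b) = -6/(4 + M) (X(M, b) = (0 - 6)/(4 + M) = -6/(4 + M))
√(X(-17, 14) + A(18)) = √(-6/(4 - 17) + 18) = √(-6/(-13) + 18) = √(-6*(-1/13) + 18) = √(6/13 + 18) = √(240/13) = 4*√195/13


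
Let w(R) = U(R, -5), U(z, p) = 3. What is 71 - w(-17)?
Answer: 68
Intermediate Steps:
w(R) = 3
71 - w(-17) = 71 - 1*3 = 71 - 3 = 68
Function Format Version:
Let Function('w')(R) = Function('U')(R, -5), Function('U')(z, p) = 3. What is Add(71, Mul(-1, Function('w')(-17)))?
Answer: 68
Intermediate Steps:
Function('w')(R) = 3
Add(71, Mul(-1, Function('w')(-17))) = Add(71, Mul(-1, 3)) = Add(71, -3) = 68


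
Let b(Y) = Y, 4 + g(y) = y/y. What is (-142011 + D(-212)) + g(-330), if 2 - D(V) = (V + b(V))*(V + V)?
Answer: -321788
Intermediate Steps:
g(y) = -3 (g(y) = -4 + y/y = -4 + 1 = -3)
D(V) = 2 - 4*V² (D(V) = 2 - (V + V)*(V + V) = 2 - 2*V*2*V = 2 - 4*V²)
(-142011 + D(-212)) + g(-330) = (-142011 + (2 - 4*(-212)²)) - 3 = (-142011 + (2 - 4*44944)) - 3 = (-142011 + (2 - 179776)) - 3 = (-142011 - 179774) - 3 = -321785 - 3 = -321788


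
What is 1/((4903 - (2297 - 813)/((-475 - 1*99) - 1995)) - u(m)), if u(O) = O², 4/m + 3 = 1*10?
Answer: 17983/88175165 ≈ 0.00020395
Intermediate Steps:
m = 4/7 (m = 4/(-3 + 1*10) = 4/(-3 + 10) = 4/7 ≈ 0.57143)
1/((4903 - (2297 - 813)/((-475 - 1*99) - 1995)) - u(m)) = 1/((4903 - (2297 - 813)/((-475 - 1*99) - 1995)) - (4/7)²) = 1/((4903 - 1484/((-475 - 99) - 1995)) - 1*16/49) = 1/((4903 - 1484/(-574 - 1995)) - 16/49) = 1/((4903 - 1484/(-2569)) - 16/49) = 1/((4903 - 1484*(-1)/2569) - 16/49) = 1/((4903 - 1*(-212/367)) - 16/49) = 1/((4903 + 212/367) - 16/49) = 1/(1799613/367 - 16/49) = 1/(88175165/17983) = 17983/88175165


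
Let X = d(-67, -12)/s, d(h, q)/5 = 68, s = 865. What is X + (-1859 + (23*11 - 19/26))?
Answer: -7225307/4498 ≈ -1606.3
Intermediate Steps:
d(h, q) = 340 (d(h, q) = 5*68 = 340)
X = 68/173 (X = 340/865 = 340*(1/865) = 68/173 ≈ 0.39306)
X + (-1859 + (23*11 - 19/26)) = 68/173 + (-1859 + (23*11 - 19/26)) = 68/173 + (-1859 + (253 - 19*1/26)) = 68/173 + (-1859 + (253 - 19/26)) = 68/173 + (-1859 + 6559/26) = 68/173 - 41775/26 = -7225307/4498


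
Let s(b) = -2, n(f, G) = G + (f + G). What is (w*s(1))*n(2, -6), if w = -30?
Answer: -600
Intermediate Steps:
n(f, G) = f + 2*G (n(f, G) = G + (G + f) = f + 2*G)
(w*s(1))*n(2, -6) = (-30*(-2))*(2 + 2*(-6)) = 60*(2 - 12) = 60*(-10) = -600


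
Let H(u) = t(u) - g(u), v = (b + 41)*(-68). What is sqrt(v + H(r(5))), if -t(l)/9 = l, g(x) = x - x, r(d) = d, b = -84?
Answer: sqrt(2879) ≈ 53.656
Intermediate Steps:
g(x) = 0
t(l) = -9*l
v = 2924 (v = (-84 + 41)*(-68) = -43*(-68) = 2924)
H(u) = -9*u (H(u) = -9*u - 1*0 = -9*u + 0 = -9*u)
sqrt(v + H(r(5))) = sqrt(2924 - 9*5) = sqrt(2924 - 45) = sqrt(2879)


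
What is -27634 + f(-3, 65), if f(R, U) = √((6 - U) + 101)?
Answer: -27634 + √42 ≈ -27628.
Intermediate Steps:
f(R, U) = √(107 - U)
-27634 + f(-3, 65) = -27634 + √(107 - 1*65) = -27634 + √(107 - 65) = -27634 + √42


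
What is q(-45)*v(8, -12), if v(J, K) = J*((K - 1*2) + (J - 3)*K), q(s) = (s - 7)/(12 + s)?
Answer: -30784/33 ≈ -932.85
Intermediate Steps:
q(s) = (-7 + s)/(12 + s)
v(J, K) = J*(-2 + K + K*(-3 + J)) (v(J, K) = J*((K - 2) + (-3 + J)*K) = J*((-2 + K) + K*(-3 + J)) = J*(-2 + K + K*(-3 + J)))
q(-45)*v(8, -12) = ((-7 - 45)/(12 - 45))*(8*(-2 - 2*(-12) + 8*(-12))) = (-52/(-33))*(8*(-2 + 24 - 96)) = (-1/33*(-52))*(8*(-74)) = (52/33)*(-592) = -30784/33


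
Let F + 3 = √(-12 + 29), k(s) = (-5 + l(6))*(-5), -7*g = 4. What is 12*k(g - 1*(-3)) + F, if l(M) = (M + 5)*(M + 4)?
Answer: -6303 + √17 ≈ -6298.9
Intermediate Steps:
g = -4/7 (g = -⅐*4 = -4/7 ≈ -0.57143)
l(M) = (4 + M)*(5 + M) (l(M) = (5 + M)*(4 + M) = (4 + M)*(5 + M))
k(s) = -525 (k(s) = (-5 + (20 + 6² + 9*6))*(-5) = (-5 + (20 + 36 + 54))*(-5) = (-5 + 110)*(-5) = 105*(-5) = -525)
F = -3 + √17 (F = -3 + √(-12 + 29) = -3 + √17 ≈ 1.1231)
12*k(g - 1*(-3)) + F = 12*(-525) + (-3 + √17) = -6300 + (-3 + √17) = -6303 + √17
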